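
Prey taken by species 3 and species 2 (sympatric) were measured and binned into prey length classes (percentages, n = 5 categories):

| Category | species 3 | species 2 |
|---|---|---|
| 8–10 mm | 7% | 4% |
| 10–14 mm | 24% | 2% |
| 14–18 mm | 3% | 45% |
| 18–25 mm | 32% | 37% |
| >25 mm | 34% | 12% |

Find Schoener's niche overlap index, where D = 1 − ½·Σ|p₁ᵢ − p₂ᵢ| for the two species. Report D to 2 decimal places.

0.53

Convert percentages to proportions (divide by 100).
Σ|p₁ᵢ − p₂ᵢ| = 0.03 + 0.22 + 0.42 + 0.05 + 0.22 = 0.94
D = 1 − ½ × 0.94 = 1 − 0.470 = 0.5300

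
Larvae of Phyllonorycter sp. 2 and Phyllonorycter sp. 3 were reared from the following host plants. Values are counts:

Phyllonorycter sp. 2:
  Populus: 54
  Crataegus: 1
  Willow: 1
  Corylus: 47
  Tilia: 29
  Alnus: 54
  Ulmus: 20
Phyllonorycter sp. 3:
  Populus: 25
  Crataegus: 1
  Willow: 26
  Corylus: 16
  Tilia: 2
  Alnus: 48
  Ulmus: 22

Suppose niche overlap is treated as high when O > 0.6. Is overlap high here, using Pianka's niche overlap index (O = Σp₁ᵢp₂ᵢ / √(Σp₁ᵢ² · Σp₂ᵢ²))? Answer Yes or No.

Proportions for Phyllonorycter sp. 2 (n=206): 54/206=0.2621, 1/206=0.0049, 1/206=0.0049, 47/206=0.2282, 29/206=0.1408, 54/206=0.2621, 20/206=0.0971
Proportions for Phyllonorycter sp. 3 (n=140): 25/140=0.1786, 1/140=0.0071, 26/140=0.1857, 16/140=0.1143, 2/140=0.0143, 48/140=0.3429, 22/140=0.1571
Σ p₁ᵢp₂ᵢ = 0.046811 + 0.000035 + 0.000910 + 0.026083 + 0.002013 + 0.089874 + 0.015254 = 0.180980
Σp_1ᵢ² = 0.2621² + 0.0049² + 0.0049² + 0.2282² + 0.1408² + 0.2621² + 0.0971² = 0.068696 + 0.000024 + 0.000024 + 0.052075 + 0.019825 + 0.068696 + 0.009428 = 0.218768
Σp_2ᵢ² = 0.1786² + 0.0071² + 0.1857² + 0.1143² + 0.0143² + 0.3429² + 0.1571² = 0.031898 + 0.000050 + 0.034484 + 0.013064 + 0.000204 + 0.117580 + 0.024680 = 0.221960
O = 0.180980 / √(0.218768 × 0.221960) = 0.180980 / 0.2203582 = 0.8213
O = 0.8213 > 0.6 → Yes.

Yes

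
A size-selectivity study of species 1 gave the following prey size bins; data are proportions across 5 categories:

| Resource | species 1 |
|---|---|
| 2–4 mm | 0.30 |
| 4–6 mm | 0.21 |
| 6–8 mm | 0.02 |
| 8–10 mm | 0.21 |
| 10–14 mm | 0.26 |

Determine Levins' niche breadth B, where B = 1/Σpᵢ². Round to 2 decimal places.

4.06

Σpᵢ² = 0.30² + 0.21² + 0.02² + 0.21² + 0.26² = 0.0900 + 0.0441 + 0.0004 + 0.0441 + 0.0676 = 0.2462
B = 1 / 0.2462 = 4.0617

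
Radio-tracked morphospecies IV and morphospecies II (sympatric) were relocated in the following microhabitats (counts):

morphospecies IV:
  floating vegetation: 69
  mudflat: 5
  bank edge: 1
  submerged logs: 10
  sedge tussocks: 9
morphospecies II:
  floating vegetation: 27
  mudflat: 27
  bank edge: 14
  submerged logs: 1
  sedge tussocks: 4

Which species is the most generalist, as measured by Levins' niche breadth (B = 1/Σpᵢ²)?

Proportions for morphospecies IV (n=94): 69/94=0.7340, 5/94=0.0532, 1/94=0.0106, 10/94=0.1064, 9/94=0.0957
Proportions for morphospecies II (n=73): 27/73=0.3699, 27/73=0.3699, 14/73=0.1918, 1/73=0.0137, 4/73=0.0548
Σp_IVᵢ² = 0.7340² + 0.0532² + 0.0106² + 0.1064² + 0.0957² = 0.538756 + 0.002830 + 0.000112 + 0.011321 + 0.009158 = 0.562177
B_IV = 1 / 0.562177 = 1.7788
Σp_IIᵢ² = 0.3699² + 0.3699² + 0.1918² + 0.0137² + 0.0548² = 0.136826 + 0.136826 + 0.036787 + 0.000188 + 0.003003 = 0.313630
B_II = 1 / 0.313630 = 3.1885
Highest B → broadest niche (most generalist): morphospecies II (B = 3.19).

morphospecies II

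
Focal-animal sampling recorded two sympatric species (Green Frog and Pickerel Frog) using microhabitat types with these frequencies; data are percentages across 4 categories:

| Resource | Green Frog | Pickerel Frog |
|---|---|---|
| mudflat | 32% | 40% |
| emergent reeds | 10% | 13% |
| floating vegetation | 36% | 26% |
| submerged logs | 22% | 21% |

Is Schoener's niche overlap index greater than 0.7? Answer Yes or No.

Convert percentages to proportions (divide by 100).
Σ|p₁ᵢ − p₂ᵢ| = 0.08 + 0.03 + 0.10 + 0.01 = 0.22
D = 1 − ½ × 0.22 = 1 − 0.110 = 0.8900
D = 0.8900 > 0.7 → Yes.

Yes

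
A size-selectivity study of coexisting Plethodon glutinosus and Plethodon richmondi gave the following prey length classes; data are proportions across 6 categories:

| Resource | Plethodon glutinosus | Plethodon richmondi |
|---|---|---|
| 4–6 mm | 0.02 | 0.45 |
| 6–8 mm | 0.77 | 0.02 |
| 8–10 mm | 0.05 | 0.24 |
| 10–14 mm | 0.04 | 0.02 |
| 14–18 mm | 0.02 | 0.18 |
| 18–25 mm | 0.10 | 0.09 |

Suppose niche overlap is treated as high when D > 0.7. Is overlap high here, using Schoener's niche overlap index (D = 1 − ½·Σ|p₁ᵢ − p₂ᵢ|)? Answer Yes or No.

Σ|p₁ᵢ − p₂ᵢ| = 0.43 + 0.75 + 0.19 + 0.02 + 0.16 + 0.01 = 1.56
D = 1 − ½ × 1.56 = 1 − 0.780 = 0.2200
D = 0.2200 < 0.7 → No.

No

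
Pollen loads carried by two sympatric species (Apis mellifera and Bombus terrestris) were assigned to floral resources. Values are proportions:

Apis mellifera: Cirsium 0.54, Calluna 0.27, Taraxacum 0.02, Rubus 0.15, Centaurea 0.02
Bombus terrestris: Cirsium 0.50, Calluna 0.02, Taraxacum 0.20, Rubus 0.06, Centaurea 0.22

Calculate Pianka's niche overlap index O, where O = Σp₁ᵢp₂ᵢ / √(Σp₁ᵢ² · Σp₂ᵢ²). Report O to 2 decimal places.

0.80

Σ p₁ᵢp₂ᵢ = 0.2700 + 0.0054 + 0.0040 + 0.0090 + 0.0044 = 0.2928
Σp_1ᵢ² = 0.54² + 0.27² + 0.02² + 0.15² + 0.02² = 0.2916 + 0.0729 + 0.0004 + 0.0225 + 0.0004 = 0.3878
Σp_2ᵢ² = 0.50² + 0.02² + 0.20² + 0.06² + 0.22² = 0.2500 + 0.0004 + 0.0400 + 0.0036 + 0.0484 = 0.3424
O = 0.2928 / √(0.3878 × 0.3424) = 0.2928 / 0.36439 = 0.8035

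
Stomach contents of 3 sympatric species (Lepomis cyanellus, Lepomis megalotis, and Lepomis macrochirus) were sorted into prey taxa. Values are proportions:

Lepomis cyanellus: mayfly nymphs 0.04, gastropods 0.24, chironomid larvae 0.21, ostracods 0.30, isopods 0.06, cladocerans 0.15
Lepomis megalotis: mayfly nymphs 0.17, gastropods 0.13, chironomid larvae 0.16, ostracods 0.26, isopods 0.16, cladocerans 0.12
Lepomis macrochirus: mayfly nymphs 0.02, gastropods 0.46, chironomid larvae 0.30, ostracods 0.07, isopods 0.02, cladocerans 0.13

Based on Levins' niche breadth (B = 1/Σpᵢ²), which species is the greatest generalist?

Lepomis megalotis

Σp_cyanᵢ² = 0.04² + 0.24² + 0.21² + 0.30² + 0.06² + 0.15² = 0.0016 + 0.0576 + 0.0441 + 0.0900 + 0.0036 + 0.0225 = 0.2194
B_cyan = 1 / 0.2194 = 4.5579
Σp_megaᵢ² = 0.17² + 0.13² + 0.16² + 0.26² + 0.16² + 0.12² = 0.0289 + 0.0169 + 0.0256 + 0.0676 + 0.0256 + 0.0144 = 0.1790
B_mega = 1 / 0.1790 = 5.5866
Σp_macrᵢ² = 0.02² + 0.46² + 0.30² + 0.07² + 0.02² + 0.13² = 0.0004 + 0.2116 + 0.0900 + 0.0049 + 0.0004 + 0.0169 = 0.3242
B_macr = 1 / 0.3242 = 3.0845
Highest B → broadest niche (most generalist): Lepomis megalotis (B = 5.59).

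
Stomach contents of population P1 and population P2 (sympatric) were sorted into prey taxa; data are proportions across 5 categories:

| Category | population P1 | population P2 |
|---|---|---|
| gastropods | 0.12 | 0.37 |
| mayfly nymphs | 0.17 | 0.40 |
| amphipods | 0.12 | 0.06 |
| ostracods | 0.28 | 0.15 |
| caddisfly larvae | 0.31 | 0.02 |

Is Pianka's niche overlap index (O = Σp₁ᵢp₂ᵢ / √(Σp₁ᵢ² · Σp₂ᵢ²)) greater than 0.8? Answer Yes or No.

Σ p₁ᵢp₂ᵢ = 0.0444 + 0.0680 + 0.0072 + 0.0420 + 0.0062 = 0.1678
Σp_1ᵢ² = 0.12² + 0.17² + 0.12² + 0.28² + 0.31² = 0.0144 + 0.0289 + 0.0144 + 0.0784 + 0.0961 = 0.2322
Σp_2ᵢ² = 0.37² + 0.40² + 0.06² + 0.15² + 0.02² = 0.1369 + 0.1600 + 0.0036 + 0.0225 + 0.0004 = 0.3234
O = 0.1678 / √(0.2322 × 0.3234) = 0.1678 / 0.27403 = 0.6123
O = 0.6123 < 0.8 → No.

No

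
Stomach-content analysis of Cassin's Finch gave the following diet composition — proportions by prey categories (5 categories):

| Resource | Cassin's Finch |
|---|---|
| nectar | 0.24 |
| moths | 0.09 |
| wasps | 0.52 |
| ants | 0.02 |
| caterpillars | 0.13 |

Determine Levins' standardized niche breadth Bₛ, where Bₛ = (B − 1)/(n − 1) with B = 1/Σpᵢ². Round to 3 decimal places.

0.457

Σpᵢ² = 0.24² + 0.09² + 0.52² + 0.02² + 0.13² = 0.0576 + 0.0081 + 0.2704 + 0.0004 + 0.0169 = 0.3534
B = 1 / 0.3534 = 2.82965
Bₛ = (B − 1)/(n − 1) = (2.82965 − 1)/(5 − 1) = 1.82965/4 = 0.45741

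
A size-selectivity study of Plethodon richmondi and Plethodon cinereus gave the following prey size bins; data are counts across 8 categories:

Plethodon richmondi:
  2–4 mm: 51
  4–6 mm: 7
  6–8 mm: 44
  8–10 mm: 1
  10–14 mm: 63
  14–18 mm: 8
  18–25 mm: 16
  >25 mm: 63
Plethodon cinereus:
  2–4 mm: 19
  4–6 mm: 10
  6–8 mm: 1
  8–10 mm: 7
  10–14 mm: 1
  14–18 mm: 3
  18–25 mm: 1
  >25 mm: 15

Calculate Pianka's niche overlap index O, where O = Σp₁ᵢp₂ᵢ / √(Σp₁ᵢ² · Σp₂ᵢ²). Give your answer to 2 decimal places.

Proportions for Plethodon richmondi (n=253): 51/253=0.2016, 7/253=0.0277, 44/253=0.1739, 1/253=0.0040, 63/253=0.2490, 8/253=0.0316, 16/253=0.0632, 63/253=0.2490
Proportions for Plethodon cinereus (n=57): 19/57=0.3333, 10/57=0.1754, 1/57=0.0175, 7/57=0.1228, 1/57=0.0175, 3/57=0.0526, 1/57=0.0175, 15/57=0.2632
Σ p₁ᵢp₂ᵢ = 0.067193 + 0.004859 + 0.003043 + 0.000491 + 0.004358 + 0.001662 + 0.001106 + 0.065537 = 0.148249
Σp_1ᵢ² = 0.2016² + 0.0277² + 0.1739² + 0.0040² + 0.2490² + 0.0316² + 0.0632² + 0.2490² = 0.040643 + 0.000767 + 0.030241 + 0.000016 + 0.062001 + 0.000999 + 0.003994 + 0.062001 = 0.200662
Σp_2ᵢ² = 0.3333² + 0.1754² + 0.0175² + 0.1228² + 0.0175² + 0.0526² + 0.0175² + 0.2632² = 0.111089 + 0.030765 + 0.000306 + 0.015080 + 0.000306 + 0.002767 + 0.000306 + 0.069274 = 0.229893
O = 0.148249 / √(0.200662 × 0.229893) = 0.148249 / 0.2147808 = 0.6902

0.69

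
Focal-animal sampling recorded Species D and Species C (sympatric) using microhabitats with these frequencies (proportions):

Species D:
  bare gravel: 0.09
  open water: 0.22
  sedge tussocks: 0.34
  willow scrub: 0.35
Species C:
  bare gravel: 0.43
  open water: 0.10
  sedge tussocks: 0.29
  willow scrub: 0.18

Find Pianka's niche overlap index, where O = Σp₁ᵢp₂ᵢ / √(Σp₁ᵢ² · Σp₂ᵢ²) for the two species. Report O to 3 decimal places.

0.734

Σ p₁ᵢp₂ᵢ = 0.0387 + 0.0220 + 0.0986 + 0.0630 = 0.2223
Σp_1ᵢ² = 0.09² + 0.22² + 0.34² + 0.35² = 0.0081 + 0.0484 + 0.1156 + 0.1225 = 0.2946
Σp_2ᵢ² = 0.43² + 0.10² + 0.29² + 0.18² = 0.1849 + 0.0100 + 0.0841 + 0.0324 = 0.3114
O = 0.2223 / √(0.2946 × 0.3114) = 0.2223 / 0.302884 = 0.73394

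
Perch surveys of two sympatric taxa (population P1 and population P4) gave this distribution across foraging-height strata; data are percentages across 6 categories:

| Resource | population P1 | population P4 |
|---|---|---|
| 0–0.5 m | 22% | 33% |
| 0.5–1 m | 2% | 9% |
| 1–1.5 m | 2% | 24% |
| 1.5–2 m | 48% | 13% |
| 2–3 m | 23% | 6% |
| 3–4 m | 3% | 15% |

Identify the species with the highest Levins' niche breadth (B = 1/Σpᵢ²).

Convert percentages to proportions (divide by 100).
Σp_P1ᵢ² = 0.22² + 0.02² + 0.02² + 0.48² + 0.23² + 0.03² = 0.0484 + 0.0004 + 0.0004 + 0.2304 + 0.0529 + 0.0009 = 0.3334
B_P1 = 1 / 0.3334 = 2.9994
Σp_P4ᵢ² = 0.33² + 0.09² + 0.24² + 0.13² + 0.06² + 0.15² = 0.1089 + 0.0081 + 0.0576 + 0.0169 + 0.0036 + 0.0225 = 0.2176
B_P4 = 1 / 0.2176 = 4.5956
Highest B → broadest niche (most generalist): population P4 (B = 4.60).

population P4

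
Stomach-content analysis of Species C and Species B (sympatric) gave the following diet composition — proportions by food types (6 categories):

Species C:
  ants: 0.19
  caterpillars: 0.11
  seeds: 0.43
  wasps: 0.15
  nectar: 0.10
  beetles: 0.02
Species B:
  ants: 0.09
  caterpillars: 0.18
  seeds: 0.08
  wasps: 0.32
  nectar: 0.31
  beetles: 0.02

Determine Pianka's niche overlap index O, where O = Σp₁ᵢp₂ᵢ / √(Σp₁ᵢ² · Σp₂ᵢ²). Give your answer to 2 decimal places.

Σ p₁ᵢp₂ᵢ = 0.0171 + 0.0198 + 0.0344 + 0.0480 + 0.0310 + 0.0004 = 0.1507
Σp_1ᵢ² = 0.19² + 0.11² + 0.43² + 0.15² + 0.10² + 0.02² = 0.0361 + 0.0121 + 0.1849 + 0.0225 + 0.0100 + 0.0004 = 0.2660
Σp_2ᵢ² = 0.09² + 0.18² + 0.08² + 0.32² + 0.31² + 0.02² = 0.0081 + 0.0324 + 0.0064 + 0.1024 + 0.0961 + 0.0004 = 0.2458
O = 0.1507 / √(0.2660 × 0.2458) = 0.1507 / 0.25570 = 0.5894

0.59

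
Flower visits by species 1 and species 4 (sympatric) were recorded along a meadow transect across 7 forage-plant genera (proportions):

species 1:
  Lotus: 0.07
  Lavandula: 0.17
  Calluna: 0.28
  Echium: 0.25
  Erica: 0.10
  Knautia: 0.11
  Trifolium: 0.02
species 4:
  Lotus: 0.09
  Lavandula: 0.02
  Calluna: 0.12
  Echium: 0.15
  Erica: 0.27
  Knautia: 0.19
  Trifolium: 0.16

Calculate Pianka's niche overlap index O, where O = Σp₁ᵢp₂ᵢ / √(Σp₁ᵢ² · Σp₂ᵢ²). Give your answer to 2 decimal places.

Σ p₁ᵢp₂ᵢ = 0.0063 + 0.0034 + 0.0336 + 0.0375 + 0.0270 + 0.0209 + 0.0032 = 0.1319
Σp_1ᵢ² = 0.07² + 0.17² + 0.28² + 0.25² + 0.10² + 0.11² + 0.02² = 0.0049 + 0.0289 + 0.0784 + 0.0625 + 0.0100 + 0.0121 + 0.0004 = 0.1972
Σp_2ᵢ² = 0.09² + 0.02² + 0.12² + 0.15² + 0.27² + 0.19² + 0.16² = 0.0081 + 0.0004 + 0.0144 + 0.0225 + 0.0729 + 0.0361 + 0.0256 = 0.1800
O = 0.1319 / √(0.1972 × 0.1800) = 0.1319 / 0.18840 = 0.7001

0.70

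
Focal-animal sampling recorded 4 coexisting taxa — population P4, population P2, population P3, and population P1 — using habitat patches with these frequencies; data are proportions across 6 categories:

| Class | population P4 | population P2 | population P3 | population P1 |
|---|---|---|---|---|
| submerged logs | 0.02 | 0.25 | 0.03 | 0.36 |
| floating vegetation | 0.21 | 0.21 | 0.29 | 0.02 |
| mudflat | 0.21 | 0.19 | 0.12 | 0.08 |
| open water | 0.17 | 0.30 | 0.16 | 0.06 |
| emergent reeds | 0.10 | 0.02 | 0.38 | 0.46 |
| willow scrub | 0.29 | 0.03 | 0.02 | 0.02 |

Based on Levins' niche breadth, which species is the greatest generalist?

population P4

Σp_P4ᵢ² = 0.02² + 0.21² + 0.21² + 0.17² + 0.10² + 0.29² = 0.0004 + 0.0441 + 0.0441 + 0.0289 + 0.0100 + 0.0841 = 0.2116
B_P4 = 1 / 0.2116 = 4.7259
Σp_P2ᵢ² = 0.25² + 0.21² + 0.19² + 0.30² + 0.02² + 0.03² = 0.0625 + 0.0441 + 0.0361 + 0.0900 + 0.0004 + 0.0009 = 0.2340
B_P2 = 1 / 0.2340 = 4.2735
Σp_P3ᵢ² = 0.03² + 0.29² + 0.12² + 0.16² + 0.38² + 0.02² = 0.0009 + 0.0841 + 0.0144 + 0.0256 + 0.1444 + 0.0004 = 0.2698
B_P3 = 1 / 0.2698 = 3.7064
Σp_P1ᵢ² = 0.36² + 0.02² + 0.08² + 0.06² + 0.46² + 0.02² = 0.1296 + 0.0004 + 0.0064 + 0.0036 + 0.2116 + 0.0004 = 0.3520
B_P1 = 1 / 0.3520 = 2.8409
Highest B → broadest niche (most generalist): population P4 (B = 4.73).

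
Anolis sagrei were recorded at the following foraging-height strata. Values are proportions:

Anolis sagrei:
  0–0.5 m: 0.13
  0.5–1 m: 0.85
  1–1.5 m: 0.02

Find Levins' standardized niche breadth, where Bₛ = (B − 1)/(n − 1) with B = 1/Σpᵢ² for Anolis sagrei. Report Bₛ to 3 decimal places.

Σpᵢ² = 0.13² + 0.85² + 0.02² = 0.0169 + 0.7225 + 0.0004 = 0.7398
B = 1 / 0.7398 = 1.35172
Bₛ = (B − 1)/(n − 1) = (1.35172 − 1)/(3 − 1) = 0.35172/2 = 0.17586

0.176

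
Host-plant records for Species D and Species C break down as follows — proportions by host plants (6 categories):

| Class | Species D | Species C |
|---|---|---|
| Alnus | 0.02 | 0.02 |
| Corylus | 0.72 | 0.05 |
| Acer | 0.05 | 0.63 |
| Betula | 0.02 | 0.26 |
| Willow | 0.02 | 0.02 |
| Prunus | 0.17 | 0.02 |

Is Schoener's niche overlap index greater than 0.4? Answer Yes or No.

Σ|p₁ᵢ − p₂ᵢ| = 0.00 + 0.67 + 0.58 + 0.24 + 0.00 + 0.15 = 1.64
D = 1 − ½ × 1.64 = 1 − 0.820 = 0.1800
D = 0.1800 < 0.4 → No.

No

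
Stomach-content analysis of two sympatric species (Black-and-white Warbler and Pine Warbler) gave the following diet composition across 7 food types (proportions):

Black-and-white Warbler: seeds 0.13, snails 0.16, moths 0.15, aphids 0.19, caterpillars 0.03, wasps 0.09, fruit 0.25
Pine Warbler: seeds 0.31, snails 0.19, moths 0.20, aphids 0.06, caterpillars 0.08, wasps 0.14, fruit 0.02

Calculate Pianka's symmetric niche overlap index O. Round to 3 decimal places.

0.707

Σ p₁ᵢp₂ᵢ = 0.0403 + 0.0304 + 0.0300 + 0.0114 + 0.0024 + 0.0126 + 0.0050 = 0.1321
Σp_1ᵢ² = 0.13² + 0.16² + 0.15² + 0.19² + 0.03² + 0.09² + 0.25² = 0.0169 + 0.0256 + 0.0225 + 0.0361 + 0.0009 + 0.0081 + 0.0625 = 0.1726
Σp_2ᵢ² = 0.31² + 0.19² + 0.20² + 0.06² + 0.08² + 0.14² + 0.02² = 0.0961 + 0.0361 + 0.0400 + 0.0036 + 0.0064 + 0.0196 + 0.0004 = 0.2022
O = 0.1321 / √(0.1726 × 0.2022) = 0.1321 / 0.186815 = 0.70712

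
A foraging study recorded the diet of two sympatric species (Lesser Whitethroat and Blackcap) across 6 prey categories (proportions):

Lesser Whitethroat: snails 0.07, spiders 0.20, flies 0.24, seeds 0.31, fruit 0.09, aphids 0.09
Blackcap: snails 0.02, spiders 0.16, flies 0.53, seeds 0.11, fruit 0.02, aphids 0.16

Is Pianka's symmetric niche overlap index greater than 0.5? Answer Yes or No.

Σ p₁ᵢp₂ᵢ = 0.0014 + 0.0320 + 0.1272 + 0.0341 + 0.0018 + 0.0144 = 0.2109
Σp_1ᵢ² = 0.07² + 0.20² + 0.24² + 0.31² + 0.09² + 0.09² = 0.0049 + 0.0400 + 0.0576 + 0.0961 + 0.0081 + 0.0081 = 0.2148
Σp_2ᵢ² = 0.02² + 0.16² + 0.53² + 0.11² + 0.02² + 0.16² = 0.0004 + 0.0256 + 0.2809 + 0.0121 + 0.0004 + 0.0256 = 0.3450
O = 0.2109 / √(0.2148 × 0.3450) = 0.2109 / 0.27222 = 0.7747
O = 0.7747 > 0.5 → Yes.

Yes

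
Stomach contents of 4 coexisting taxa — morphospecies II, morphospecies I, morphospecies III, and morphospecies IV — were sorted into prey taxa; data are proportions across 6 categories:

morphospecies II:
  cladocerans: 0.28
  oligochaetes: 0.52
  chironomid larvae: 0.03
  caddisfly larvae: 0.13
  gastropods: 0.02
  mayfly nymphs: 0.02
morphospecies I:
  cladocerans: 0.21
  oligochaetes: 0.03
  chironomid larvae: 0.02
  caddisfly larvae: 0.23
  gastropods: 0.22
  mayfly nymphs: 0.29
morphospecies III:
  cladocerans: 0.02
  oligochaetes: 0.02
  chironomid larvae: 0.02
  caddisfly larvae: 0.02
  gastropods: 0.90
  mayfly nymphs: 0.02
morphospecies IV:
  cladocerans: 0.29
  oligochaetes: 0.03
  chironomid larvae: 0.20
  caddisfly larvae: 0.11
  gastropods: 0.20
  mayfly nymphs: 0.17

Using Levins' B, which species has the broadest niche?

morphospecies IV

Σp_IIᵢ² = 0.28² + 0.52² + 0.03² + 0.13² + 0.02² + 0.02² = 0.0784 + 0.2704 + 0.0009 + 0.0169 + 0.0004 + 0.0004 = 0.3674
B_II = 1 / 0.3674 = 2.7218
Σp_Iᵢ² = 0.21² + 0.03² + 0.02² + 0.23² + 0.22² + 0.29² = 0.0441 + 0.0009 + 0.0004 + 0.0529 + 0.0484 + 0.0841 = 0.2308
B_I = 1 / 0.2308 = 4.3328
Σp_IIIᵢ² = 0.02² + 0.02² + 0.02² + 0.02² + 0.90² + 0.02² = 0.0004 + 0.0004 + 0.0004 + 0.0004 + 0.8100 + 0.0004 = 0.8120
B_III = 1 / 0.8120 = 1.2315
Σp_IVᵢ² = 0.29² + 0.03² + 0.20² + 0.11² + 0.20² + 0.17² = 0.0841 + 0.0009 + 0.0400 + 0.0121 + 0.0400 + 0.0289 = 0.2060
B_IV = 1 / 0.2060 = 4.8544
Highest B → broadest niche (most generalist): morphospecies IV (B = 4.85).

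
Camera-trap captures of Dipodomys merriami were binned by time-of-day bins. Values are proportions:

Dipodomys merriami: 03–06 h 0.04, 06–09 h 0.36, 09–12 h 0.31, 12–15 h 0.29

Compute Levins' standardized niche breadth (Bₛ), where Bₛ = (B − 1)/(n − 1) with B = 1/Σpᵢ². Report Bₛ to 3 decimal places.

0.737

Σpᵢ² = 0.04² + 0.36² + 0.31² + 0.29² = 0.0016 + 0.1296 + 0.0961 + 0.0841 = 0.3114
B = 1 / 0.3114 = 3.21130
Bₛ = (B − 1)/(n − 1) = (3.21130 − 1)/(4 − 1) = 2.21130/3 = 0.73710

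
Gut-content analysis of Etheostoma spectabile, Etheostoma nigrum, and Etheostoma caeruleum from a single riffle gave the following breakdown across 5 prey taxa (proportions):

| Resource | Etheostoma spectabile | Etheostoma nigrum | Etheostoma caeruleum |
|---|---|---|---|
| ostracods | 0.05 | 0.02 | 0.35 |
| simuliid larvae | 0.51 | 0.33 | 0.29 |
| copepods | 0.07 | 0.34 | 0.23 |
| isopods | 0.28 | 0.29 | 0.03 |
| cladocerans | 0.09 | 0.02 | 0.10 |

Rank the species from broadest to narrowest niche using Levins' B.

Σp_specᵢ² = 0.05² + 0.51² + 0.07² + 0.28² + 0.09² = 0.0025 + 0.2601 + 0.0049 + 0.0784 + 0.0081 = 0.3540
B_spec = 1 / 0.3540 = 2.8249
Σp_nigrᵢ² = 0.02² + 0.33² + 0.34² + 0.29² + 0.02² = 0.0004 + 0.1089 + 0.1156 + 0.0841 + 0.0004 = 0.3094
B_nigr = 1 / 0.3094 = 3.2321
Σp_caerᵢ² = 0.35² + 0.29² + 0.23² + 0.03² + 0.10² = 0.1225 + 0.0841 + 0.0529 + 0.0009 + 0.0100 = 0.2704
B_caer = 1 / 0.2704 = 3.6982
Ranking by B (broadest → narrowest): Etheostoma caeruleum (3.70) > Etheostoma nigrum (3.23) > Etheostoma spectabile (2.82)

Etheostoma caeruleum > Etheostoma nigrum > Etheostoma spectabile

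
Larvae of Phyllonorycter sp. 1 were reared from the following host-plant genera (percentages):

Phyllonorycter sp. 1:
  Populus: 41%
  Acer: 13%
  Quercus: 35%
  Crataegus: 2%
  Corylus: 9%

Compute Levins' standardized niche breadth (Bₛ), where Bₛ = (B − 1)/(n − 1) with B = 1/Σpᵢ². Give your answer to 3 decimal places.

Convert percentages to proportions (divide by 100).
Σpᵢ² = 0.41² + 0.13² + 0.35² + 0.02² + 0.09² = 0.1681 + 0.0169 + 0.1225 + 0.0004 + 0.0081 = 0.3160
B = 1 / 0.3160 = 3.16456
Bₛ = (B − 1)/(n − 1) = (3.16456 − 1)/(5 − 1) = 2.16456/4 = 0.54114

0.541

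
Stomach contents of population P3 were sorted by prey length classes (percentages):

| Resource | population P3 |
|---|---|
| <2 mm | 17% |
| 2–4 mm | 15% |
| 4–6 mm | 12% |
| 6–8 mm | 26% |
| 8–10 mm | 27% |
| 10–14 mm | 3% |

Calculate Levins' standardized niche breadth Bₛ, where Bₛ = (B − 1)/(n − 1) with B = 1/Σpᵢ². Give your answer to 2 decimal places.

Convert percentages to proportions (divide by 100).
Σpᵢ² = 0.17² + 0.15² + 0.12² + 0.26² + 0.27² + 0.03² = 0.0289 + 0.0225 + 0.0144 + 0.0676 + 0.0729 + 0.0009 = 0.2072
B = 1 / 0.2072 = 4.8263
Bₛ = (B − 1)/(n − 1) = (4.8263 − 1)/(6 − 1) = 3.8263/5 = 0.7653

0.77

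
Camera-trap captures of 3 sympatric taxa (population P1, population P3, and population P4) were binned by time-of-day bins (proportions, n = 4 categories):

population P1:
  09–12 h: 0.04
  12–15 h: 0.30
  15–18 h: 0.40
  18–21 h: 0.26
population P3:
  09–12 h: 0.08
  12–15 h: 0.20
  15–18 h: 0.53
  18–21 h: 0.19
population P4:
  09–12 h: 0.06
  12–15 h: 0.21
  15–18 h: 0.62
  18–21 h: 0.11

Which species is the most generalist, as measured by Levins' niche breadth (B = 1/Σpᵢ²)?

Σp_P1ᵢ² = 0.04² + 0.30² + 0.40² + 0.26² = 0.0016 + 0.0900 + 0.1600 + 0.0676 = 0.3192
B_P1 = 1 / 0.3192 = 3.1328
Σp_P3ᵢ² = 0.08² + 0.20² + 0.53² + 0.19² = 0.0064 + 0.0400 + 0.2809 + 0.0361 = 0.3634
B_P3 = 1 / 0.3634 = 2.7518
Σp_P4ᵢ² = 0.06² + 0.21² + 0.62² + 0.11² = 0.0036 + 0.0441 + 0.3844 + 0.0121 = 0.4442
B_P4 = 1 / 0.4442 = 2.2512
Highest B → broadest niche (most generalist): population P1 (B = 3.13).

population P1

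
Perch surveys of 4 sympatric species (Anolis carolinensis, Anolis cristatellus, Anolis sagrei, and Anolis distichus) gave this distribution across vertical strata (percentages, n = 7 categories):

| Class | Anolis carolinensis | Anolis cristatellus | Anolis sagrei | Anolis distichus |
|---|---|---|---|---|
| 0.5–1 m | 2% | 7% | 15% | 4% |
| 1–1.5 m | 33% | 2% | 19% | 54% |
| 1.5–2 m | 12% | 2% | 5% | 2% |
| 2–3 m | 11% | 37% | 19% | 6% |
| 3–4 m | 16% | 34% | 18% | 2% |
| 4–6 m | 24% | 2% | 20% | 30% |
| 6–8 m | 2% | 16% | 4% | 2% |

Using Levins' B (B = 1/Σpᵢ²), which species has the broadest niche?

Convert percentages to proportions (divide by 100).
Σp_caroᵢ² = 0.02² + 0.33² + 0.12² + 0.11² + 0.16² + 0.24² + 0.02² = 0.0004 + 0.1089 + 0.0144 + 0.0121 + 0.0256 + 0.0576 + 0.0004 = 0.2194
B_caro = 1 / 0.2194 = 4.5579
Σp_crisᵢ² = 0.07² + 0.02² + 0.02² + 0.37² + 0.34² + 0.02² + 0.16² = 0.0049 + 0.0004 + 0.0004 + 0.1369 + 0.1156 + 0.0004 + 0.0256 = 0.2842
B_cris = 1 / 0.2842 = 3.5186
Σp_sagrᵢ² = 0.15² + 0.19² + 0.05² + 0.19² + 0.18² + 0.20² + 0.04² = 0.0225 + 0.0361 + 0.0025 + 0.0361 + 0.0324 + 0.0400 + 0.0016 = 0.1712
B_sagr = 1 / 0.1712 = 5.8411
Σp_distᵢ² = 0.04² + 0.54² + 0.02² + 0.06² + 0.02² + 0.30² + 0.02² = 0.0016 + 0.2916 + 0.0004 + 0.0036 + 0.0004 + 0.0900 + 0.0004 = 0.3880
B_dist = 1 / 0.3880 = 2.5773
Highest B → broadest niche (most generalist): Anolis sagrei (B = 5.84).

Anolis sagrei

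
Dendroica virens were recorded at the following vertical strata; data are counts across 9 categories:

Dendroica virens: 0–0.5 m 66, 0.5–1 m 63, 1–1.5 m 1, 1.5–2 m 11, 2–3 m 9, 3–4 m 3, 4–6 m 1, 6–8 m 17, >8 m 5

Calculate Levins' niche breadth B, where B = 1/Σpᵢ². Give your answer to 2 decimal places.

3.50

Proportions for Dendroica virens (n=176): 66/176=0.3750, 63/176=0.3580, 1/176=0.0057, 11/176=0.0625, 9/176=0.0511, 3/176=0.0170, 1/176=0.0057, 17/176=0.0966, 5/176=0.0284
Σpᵢ² = 0.3750² + 0.3580² + 0.0057² + 0.0625² + 0.0511² + 0.0170² + 0.0057² + 0.0966² + 0.0284² = 0.140625 + 0.128164 + 0.000032 + 0.003906 + 0.002611 + 0.000289 + 0.000032 + 0.009332 + 0.000807 = 0.285798
B = 1 / 0.285798 = 3.4990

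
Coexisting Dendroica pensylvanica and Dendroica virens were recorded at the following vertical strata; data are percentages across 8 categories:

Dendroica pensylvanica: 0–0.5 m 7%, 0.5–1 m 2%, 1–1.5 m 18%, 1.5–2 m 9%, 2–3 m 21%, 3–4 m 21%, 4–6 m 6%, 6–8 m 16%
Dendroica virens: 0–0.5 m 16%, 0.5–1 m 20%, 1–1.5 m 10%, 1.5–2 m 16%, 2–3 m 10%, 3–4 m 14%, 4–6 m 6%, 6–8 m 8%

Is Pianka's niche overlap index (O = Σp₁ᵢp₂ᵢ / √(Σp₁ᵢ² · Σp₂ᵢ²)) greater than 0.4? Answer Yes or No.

Convert percentages to proportions (divide by 100).
Σ p₁ᵢp₂ᵢ = 0.0112 + 0.0040 + 0.0180 + 0.0144 + 0.0210 + 0.0294 + 0.0036 + 0.0128 = 0.1144
Σp_1ᵢ² = 0.07² + 0.02² + 0.18² + 0.09² + 0.21² + 0.21² + 0.06² + 0.16² = 0.0049 + 0.0004 + 0.0324 + 0.0081 + 0.0441 + 0.0441 + 0.0036 + 0.0256 = 0.1632
Σp_2ᵢ² = 0.16² + 0.20² + 0.10² + 0.16² + 0.10² + 0.14² + 0.06² + 0.08² = 0.0256 + 0.0400 + 0.0100 + 0.0256 + 0.0100 + 0.0196 + 0.0036 + 0.0064 = 0.1408
O = 0.1144 / √(0.1632 × 0.1408) = 0.1144 / 0.15159 = 0.7547
O = 0.7547 > 0.4 → Yes.

Yes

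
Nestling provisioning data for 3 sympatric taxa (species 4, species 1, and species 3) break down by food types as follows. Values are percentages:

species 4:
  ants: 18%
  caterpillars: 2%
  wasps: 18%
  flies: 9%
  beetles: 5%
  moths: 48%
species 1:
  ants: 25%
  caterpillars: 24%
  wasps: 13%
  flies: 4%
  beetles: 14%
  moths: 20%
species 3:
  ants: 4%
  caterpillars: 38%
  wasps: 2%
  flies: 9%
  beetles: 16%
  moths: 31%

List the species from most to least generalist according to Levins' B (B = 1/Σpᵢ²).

Convert percentages to proportions (divide by 100).
Σp_4ᵢ² = 0.18² + 0.02² + 0.18² + 0.09² + 0.05² + 0.48² = 0.0324 + 0.0004 + 0.0324 + 0.0081 + 0.0025 + 0.2304 = 0.3062
B_4 = 1 / 0.3062 = 3.2658
Σp_1ᵢ² = 0.25² + 0.24² + 0.13² + 0.04² + 0.14² + 0.20² = 0.0625 + 0.0576 + 0.0169 + 0.0016 + 0.0196 + 0.0400 = 0.1982
B_1 = 1 / 0.1982 = 5.0454
Σp_3ᵢ² = 0.04² + 0.38² + 0.02² + 0.09² + 0.16² + 0.31² = 0.0016 + 0.1444 + 0.0004 + 0.0081 + 0.0256 + 0.0961 = 0.2762
B_3 = 1 / 0.2762 = 3.6206
Ranking by B (broadest → narrowest): species 1 (5.05) > species 3 (3.62) > species 4 (3.27)

species 1 > species 3 > species 4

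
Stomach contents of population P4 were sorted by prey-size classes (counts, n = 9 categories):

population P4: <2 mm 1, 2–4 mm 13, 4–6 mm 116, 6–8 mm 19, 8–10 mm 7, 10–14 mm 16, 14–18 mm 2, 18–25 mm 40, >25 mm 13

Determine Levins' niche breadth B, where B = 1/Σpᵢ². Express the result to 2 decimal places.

Proportions for population P4 (n=227): 1/227=0.0044, 13/227=0.0573, 116/227=0.5110, 19/227=0.0837, 7/227=0.0308, 16/227=0.0705, 2/227=0.0088, 40/227=0.1762, 13/227=0.0573
Σpᵢ² = 0.0044² + 0.0573² + 0.5110² + 0.0837² + 0.0308² + 0.0705² + 0.0088² + 0.1762² + 0.0573² = 0.000019 + 0.003283 + 0.261121 + 0.007006 + 0.000949 + 0.004970 + 0.000077 + 0.031046 + 0.003283 = 0.311754
B = 1 / 0.311754 = 3.2077

3.21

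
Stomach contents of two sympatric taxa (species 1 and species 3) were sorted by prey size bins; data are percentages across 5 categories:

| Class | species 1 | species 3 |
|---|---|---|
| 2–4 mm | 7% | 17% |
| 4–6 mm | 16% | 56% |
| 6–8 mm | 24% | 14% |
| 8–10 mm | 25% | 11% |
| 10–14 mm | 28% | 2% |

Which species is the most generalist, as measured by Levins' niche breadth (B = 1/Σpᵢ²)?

species 1

Convert percentages to proportions (divide by 100).
Σp_1ᵢ² = 0.07² + 0.16² + 0.24² + 0.25² + 0.28² = 0.0049 + 0.0256 + 0.0576 + 0.0625 + 0.0784 = 0.2290
B_1 = 1 / 0.2290 = 4.3668
Σp_3ᵢ² = 0.17² + 0.56² + 0.14² + 0.11² + 0.02² = 0.0289 + 0.3136 + 0.0196 + 0.0121 + 0.0004 = 0.3746
B_3 = 1 / 0.3746 = 2.6695
Highest B → broadest niche (most generalist): species 1 (B = 4.37).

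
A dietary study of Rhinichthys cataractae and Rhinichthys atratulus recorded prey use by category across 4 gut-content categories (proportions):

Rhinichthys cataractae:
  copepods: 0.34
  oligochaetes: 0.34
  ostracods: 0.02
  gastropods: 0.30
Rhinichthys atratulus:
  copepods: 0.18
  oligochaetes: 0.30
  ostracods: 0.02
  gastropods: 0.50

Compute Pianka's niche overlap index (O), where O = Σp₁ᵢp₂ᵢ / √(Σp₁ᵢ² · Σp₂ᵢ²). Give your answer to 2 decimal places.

0.91

Σ p₁ᵢp₂ᵢ = 0.0612 + 0.1020 + 0.0004 + 0.1500 = 0.3136
Σp_1ᵢ² = 0.34² + 0.34² + 0.02² + 0.30² = 0.1156 + 0.1156 + 0.0004 + 0.0900 = 0.3216
Σp_2ᵢ² = 0.18² + 0.30² + 0.02² + 0.50² = 0.0324 + 0.0900 + 0.0004 + 0.2500 = 0.3728
O = 0.3136 / √(0.3216 × 0.3728) = 0.3136 / 0.34625 = 0.9057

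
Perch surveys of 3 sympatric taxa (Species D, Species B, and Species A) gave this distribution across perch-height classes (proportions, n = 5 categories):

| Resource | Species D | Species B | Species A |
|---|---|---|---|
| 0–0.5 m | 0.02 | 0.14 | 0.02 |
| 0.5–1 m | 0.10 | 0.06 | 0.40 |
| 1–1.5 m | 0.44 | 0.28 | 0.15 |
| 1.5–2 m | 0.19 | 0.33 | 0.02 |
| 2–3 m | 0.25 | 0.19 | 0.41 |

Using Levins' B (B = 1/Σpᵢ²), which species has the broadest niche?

Species B

Σp_Dᵢ² = 0.02² + 0.10² + 0.44² + 0.19² + 0.25² = 0.0004 + 0.0100 + 0.1936 + 0.0361 + 0.0625 = 0.3026
B_D = 1 / 0.3026 = 3.3047
Σp_Bᵢ² = 0.14² + 0.06² + 0.28² + 0.33² + 0.19² = 0.0196 + 0.0036 + 0.0784 + 0.1089 + 0.0361 = 0.2466
B_B = 1 / 0.2466 = 4.0552
Σp_Aᵢ² = 0.02² + 0.40² + 0.15² + 0.02² + 0.41² = 0.0004 + 0.1600 + 0.0225 + 0.0004 + 0.1681 = 0.3514
B_A = 1 / 0.3514 = 2.8458
Highest B → broadest niche (most generalist): Species B (B = 4.06).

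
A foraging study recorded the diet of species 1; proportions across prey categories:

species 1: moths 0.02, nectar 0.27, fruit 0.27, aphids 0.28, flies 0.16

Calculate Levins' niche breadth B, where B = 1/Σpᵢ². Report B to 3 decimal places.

Σpᵢ² = 0.02² + 0.27² + 0.27² + 0.28² + 0.16² = 0.0004 + 0.0729 + 0.0729 + 0.0784 + 0.0256 = 0.2502
B = 1 / 0.2502 = 3.99680

3.997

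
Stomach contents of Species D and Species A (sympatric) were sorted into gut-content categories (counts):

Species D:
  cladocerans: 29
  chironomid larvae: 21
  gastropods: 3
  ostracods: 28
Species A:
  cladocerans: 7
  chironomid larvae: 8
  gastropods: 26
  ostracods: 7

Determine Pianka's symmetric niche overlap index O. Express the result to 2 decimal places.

0.49

Proportions for Species D (n=81): 29/81=0.3580, 21/81=0.2593, 3/81=0.0370, 28/81=0.3457
Proportions for Species A (n=48): 7/48=0.1458, 8/48=0.1667, 26/48=0.5417, 7/48=0.1458
Σ p₁ᵢp₂ᵢ = 0.052196 + 0.043225 + 0.020043 + 0.050403 = 0.165867
Σp_1ᵢ² = 0.3580² + 0.2593² + 0.0370² + 0.3457² = 0.128164 + 0.067236 + 0.001369 + 0.119508 = 0.316277
Σp_2ᵢ² = 0.1458² + 0.1667² + 0.5417² + 0.1458² = 0.021258 + 0.027789 + 0.293439 + 0.021258 = 0.363744
O = 0.165867 / √(0.316277 × 0.363744) = 0.165867 / 0.3391812 = 0.4890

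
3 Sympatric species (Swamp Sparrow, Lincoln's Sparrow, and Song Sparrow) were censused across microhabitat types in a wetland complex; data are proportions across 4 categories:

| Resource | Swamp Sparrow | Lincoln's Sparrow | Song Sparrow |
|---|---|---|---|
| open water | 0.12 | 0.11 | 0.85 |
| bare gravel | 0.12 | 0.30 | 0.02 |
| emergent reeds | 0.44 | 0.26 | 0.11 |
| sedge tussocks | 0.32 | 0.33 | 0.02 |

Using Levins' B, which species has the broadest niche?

Lincoln's Sparrow

Σp_Swamᵢ² = 0.12² + 0.12² + 0.44² + 0.32² = 0.0144 + 0.0144 + 0.1936 + 0.1024 = 0.3248
B_Swam = 1 / 0.3248 = 3.0788
Σp_Lincᵢ² = 0.11² + 0.30² + 0.26² + 0.33² = 0.0121 + 0.0900 + 0.0676 + 0.1089 = 0.2786
B_Linc = 1 / 0.2786 = 3.5894
Σp_Songᵢ² = 0.85² + 0.02² + 0.11² + 0.02² = 0.7225 + 0.0004 + 0.0121 + 0.0004 = 0.7354
B_Song = 1 / 0.7354 = 1.3598
Highest B → broadest niche (most generalist): Lincoln's Sparrow (B = 3.59).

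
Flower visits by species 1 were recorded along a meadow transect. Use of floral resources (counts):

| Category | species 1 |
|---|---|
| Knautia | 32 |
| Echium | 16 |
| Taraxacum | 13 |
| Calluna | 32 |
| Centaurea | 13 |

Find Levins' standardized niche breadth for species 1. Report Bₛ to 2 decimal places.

Proportions for species 1 (n=106): 32/106=0.3019, 16/106=0.1509, 13/106=0.1226, 32/106=0.3019, 13/106=0.1226
Σpᵢ² = 0.3019² + 0.1509² + 0.1226² + 0.3019² + 0.1226² = 0.091144 + 0.022771 + 0.015031 + 0.091144 + 0.015031 = 0.235121
B = 1 / 0.235121 = 4.2531
Bₛ = (B − 1)/(n − 1) = (4.2531 − 1)/(5 − 1) = 3.2531/4 = 0.8133

0.81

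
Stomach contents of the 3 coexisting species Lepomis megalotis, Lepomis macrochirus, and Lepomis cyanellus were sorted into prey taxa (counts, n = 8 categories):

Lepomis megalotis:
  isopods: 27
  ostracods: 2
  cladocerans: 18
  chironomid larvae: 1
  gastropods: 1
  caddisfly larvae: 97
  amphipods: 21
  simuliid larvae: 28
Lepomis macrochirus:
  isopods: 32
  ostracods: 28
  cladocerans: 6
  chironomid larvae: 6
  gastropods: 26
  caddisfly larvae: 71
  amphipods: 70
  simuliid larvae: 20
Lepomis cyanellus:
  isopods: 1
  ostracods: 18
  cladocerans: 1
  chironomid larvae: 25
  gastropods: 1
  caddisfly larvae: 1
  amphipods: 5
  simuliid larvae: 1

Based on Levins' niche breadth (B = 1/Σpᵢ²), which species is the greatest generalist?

Proportions for Lepomis megalotis (n=195): 27/195=0.1385, 2/195=0.0103, 18/195=0.0923, 1/195=0.0051, 1/195=0.0051, 97/195=0.4974, 21/195=0.1077, 28/195=0.1436
Proportions for Lepomis macrochirus (n=259): 32/259=0.1236, 28/259=0.1081, 6/259=0.0232, 6/259=0.0232, 26/259=0.1004, 71/259=0.2741, 70/259=0.2703, 20/259=0.0772
Proportions for Lepomis cyanellus (n=53): 1/53=0.0189, 18/53=0.3396, 1/53=0.0189, 25/53=0.4717, 1/53=0.0189, 1/53=0.0189, 5/53=0.0943, 1/53=0.0189
Σp_megaᵢ² = 0.1385² + 0.0103² + 0.0923² + 0.0051² + 0.0051² + 0.4974² + 0.1077² + 0.1436² = 0.019182 + 0.000106 + 0.008519 + 0.000026 + 0.000026 + 0.247407 + 0.011599 + 0.020621 = 0.307486
B_mega = 1 / 0.307486 = 3.2522
Σp_macrᵢ² = 0.1236² + 0.1081² + 0.0232² + 0.0232² + 0.1004² + 0.2741² + 0.2703² + 0.0772² = 0.015277 + 0.011686 + 0.000538 + 0.000538 + 0.010080 + 0.075131 + 0.073062 + 0.005960 = 0.192272
B_macr = 1 / 0.192272 = 5.2010
Σp_cyanᵢ² = 0.0189² + 0.3396² + 0.0189² + 0.4717² + 0.0189² + 0.0189² + 0.0943² + 0.0189² = 0.000357 + 0.115328 + 0.000357 + 0.222501 + 0.000357 + 0.000357 + 0.008892 + 0.000357 = 0.348506
B_cyan = 1 / 0.348506 = 2.8694
Highest B → broadest niche (most generalist): Lepomis macrochirus (B = 5.20).

Lepomis macrochirus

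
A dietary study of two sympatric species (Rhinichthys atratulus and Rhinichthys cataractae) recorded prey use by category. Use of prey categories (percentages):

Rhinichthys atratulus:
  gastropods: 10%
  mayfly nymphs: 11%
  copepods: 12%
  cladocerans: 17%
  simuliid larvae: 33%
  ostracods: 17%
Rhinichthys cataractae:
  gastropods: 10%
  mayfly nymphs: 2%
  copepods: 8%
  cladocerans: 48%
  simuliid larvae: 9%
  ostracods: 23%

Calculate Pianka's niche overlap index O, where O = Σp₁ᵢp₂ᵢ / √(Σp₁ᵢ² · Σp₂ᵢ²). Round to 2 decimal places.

0.69

Convert percentages to proportions (divide by 100).
Σ p₁ᵢp₂ᵢ = 0.0100 + 0.0022 + 0.0096 + 0.0816 + 0.0297 + 0.0391 = 0.1722
Σp_1ᵢ² = 0.10² + 0.11² + 0.12² + 0.17² + 0.33² + 0.17² = 0.0100 + 0.0121 + 0.0144 + 0.0289 + 0.1089 + 0.0289 = 0.2032
Σp_2ᵢ² = 0.10² + 0.02² + 0.08² + 0.48² + 0.09² + 0.23² = 0.0100 + 0.0004 + 0.0064 + 0.2304 + 0.0081 + 0.0529 = 0.3082
O = 0.1722 / √(0.2032 × 0.3082) = 0.1722 / 0.25025 = 0.6881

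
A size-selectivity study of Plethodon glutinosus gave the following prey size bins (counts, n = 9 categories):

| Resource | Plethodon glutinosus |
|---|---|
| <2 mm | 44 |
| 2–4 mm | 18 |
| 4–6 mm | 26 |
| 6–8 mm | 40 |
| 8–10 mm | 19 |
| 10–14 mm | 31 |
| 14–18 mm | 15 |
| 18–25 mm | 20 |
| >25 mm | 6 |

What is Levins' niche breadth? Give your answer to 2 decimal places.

Proportions for Plethodon glutinosus (n=219): 44/219=0.2009, 18/219=0.0822, 26/219=0.1187, 40/219=0.1826, 19/219=0.0868, 31/219=0.1416, 15/219=0.0685, 20/219=0.0913, 6/219=0.0274
Σpᵢ² = 0.2009² + 0.0822² + 0.1187² + 0.1826² + 0.0868² + 0.1416² + 0.0685² + 0.0913² + 0.0274² = 0.040361 + 0.006757 + 0.014090 + 0.033343 + 0.007534 + 0.020051 + 0.004692 + 0.008336 + 0.000751 = 0.135915
B = 1 / 0.135915 = 7.3575

7.36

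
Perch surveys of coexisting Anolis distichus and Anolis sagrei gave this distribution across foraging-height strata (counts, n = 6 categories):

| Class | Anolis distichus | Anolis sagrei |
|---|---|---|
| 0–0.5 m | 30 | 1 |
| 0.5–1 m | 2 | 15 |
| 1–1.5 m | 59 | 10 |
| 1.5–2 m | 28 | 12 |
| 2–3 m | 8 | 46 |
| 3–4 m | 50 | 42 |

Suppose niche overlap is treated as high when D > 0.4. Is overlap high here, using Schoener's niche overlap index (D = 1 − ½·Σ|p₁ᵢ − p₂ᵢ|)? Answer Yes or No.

Yes

Proportions for Anolis distichus (n=177): 30/177=0.1695, 2/177=0.0113, 59/177=0.3333, 28/177=0.1582, 8/177=0.0452, 50/177=0.2825
Proportions for Anolis sagrei (n=126): 1/126=0.0079, 15/126=0.1190, 10/126=0.0794, 12/126=0.0952, 46/126=0.3651, 42/126=0.3333
Σ|p₁ᵢ − p₂ᵢ| = 0.1616 + 0.1077 + 0.2539 + 0.0630 + 0.3199 + 0.0508 = 0.9569
D = 1 − ½ × 0.9569 = 1 − 0.47845 = 0.52155
D = 0.52155 > 0.4 → Yes.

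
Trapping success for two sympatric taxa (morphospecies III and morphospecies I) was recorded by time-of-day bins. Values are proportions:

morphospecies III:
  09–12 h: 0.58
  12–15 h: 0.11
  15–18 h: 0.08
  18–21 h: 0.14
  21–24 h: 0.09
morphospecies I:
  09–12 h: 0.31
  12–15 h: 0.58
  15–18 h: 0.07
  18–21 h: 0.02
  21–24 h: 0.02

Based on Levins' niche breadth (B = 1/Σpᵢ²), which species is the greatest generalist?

morphospecies III

Σp_IIIᵢ² = 0.58² + 0.11² + 0.08² + 0.14² + 0.09² = 0.3364 + 0.0121 + 0.0064 + 0.0196 + 0.0081 = 0.3826
B_III = 1 / 0.3826 = 2.6137
Σp_Iᵢ² = 0.31² + 0.58² + 0.07² + 0.02² + 0.02² = 0.0961 + 0.3364 + 0.0049 + 0.0004 + 0.0004 = 0.4382
B_I = 1 / 0.4382 = 2.2821
Highest B → broadest niche (most generalist): morphospecies III (B = 2.61).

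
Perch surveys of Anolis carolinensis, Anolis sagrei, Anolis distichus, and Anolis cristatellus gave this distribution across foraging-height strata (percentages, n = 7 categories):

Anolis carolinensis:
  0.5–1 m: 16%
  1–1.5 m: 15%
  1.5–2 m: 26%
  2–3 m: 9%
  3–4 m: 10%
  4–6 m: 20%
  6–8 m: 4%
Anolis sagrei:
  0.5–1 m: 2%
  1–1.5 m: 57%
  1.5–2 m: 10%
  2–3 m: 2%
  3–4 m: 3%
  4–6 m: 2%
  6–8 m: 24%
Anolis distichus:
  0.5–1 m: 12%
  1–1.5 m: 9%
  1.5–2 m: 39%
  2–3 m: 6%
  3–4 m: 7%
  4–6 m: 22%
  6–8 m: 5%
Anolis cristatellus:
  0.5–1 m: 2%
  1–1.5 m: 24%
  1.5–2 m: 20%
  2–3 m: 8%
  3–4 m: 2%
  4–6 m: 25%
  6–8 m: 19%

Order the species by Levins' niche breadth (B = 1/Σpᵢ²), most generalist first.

Convert percentages to proportions (divide by 100).
Σp_caroᵢ² = 0.16² + 0.15² + 0.26² + 0.09² + 0.10² + 0.20² + 0.04² = 0.0256 + 0.0225 + 0.0676 + 0.0081 + 0.0100 + 0.0400 + 0.0016 = 0.1754
B_caro = 1 / 0.1754 = 5.7013
Σp_sagrᵢ² = 0.02² + 0.57² + 0.10² + 0.02² + 0.03² + 0.02² + 0.24² = 0.0004 + 0.3249 + 0.0100 + 0.0004 + 0.0009 + 0.0004 + 0.0576 = 0.3946
B_sagr = 1 / 0.3946 = 2.5342
Σp_distᵢ² = 0.12² + 0.09² + 0.39² + 0.06² + 0.07² + 0.22² + 0.05² = 0.0144 + 0.0081 + 0.1521 + 0.0036 + 0.0049 + 0.0484 + 0.0025 = 0.2340
B_dist = 1 / 0.2340 = 4.2735
Σp_crisᵢ² = 0.02² + 0.24² + 0.20² + 0.08² + 0.02² + 0.25² + 0.19² = 0.0004 + 0.0576 + 0.0400 + 0.0064 + 0.0004 + 0.0625 + 0.0361 = 0.2034
B_cris = 1 / 0.2034 = 4.9164
Ranking by B (broadest → narrowest): Anolis carolinensis (5.70) > Anolis cristatellus (4.92) > Anolis distichus (4.27) > Anolis sagrei (2.53)

Anolis carolinensis > Anolis cristatellus > Anolis distichus > Anolis sagrei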